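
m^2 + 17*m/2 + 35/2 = (m + 7/2)*(m + 5)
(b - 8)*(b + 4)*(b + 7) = b^3 + 3*b^2 - 60*b - 224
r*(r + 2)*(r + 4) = r^3 + 6*r^2 + 8*r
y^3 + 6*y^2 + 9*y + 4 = (y + 1)^2*(y + 4)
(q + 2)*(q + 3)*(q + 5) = q^3 + 10*q^2 + 31*q + 30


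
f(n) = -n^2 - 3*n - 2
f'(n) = -2*n - 3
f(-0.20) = -1.44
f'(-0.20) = -2.60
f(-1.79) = 0.17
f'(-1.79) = 0.58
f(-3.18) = -2.57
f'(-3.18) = 3.36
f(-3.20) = -2.64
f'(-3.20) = 3.40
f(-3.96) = -5.80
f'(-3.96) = 4.92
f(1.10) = -6.51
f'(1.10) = -5.20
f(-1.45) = 0.25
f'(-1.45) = -0.10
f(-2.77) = -1.36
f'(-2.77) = 2.54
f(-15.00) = -182.00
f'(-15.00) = 27.00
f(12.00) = -182.00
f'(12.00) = -27.00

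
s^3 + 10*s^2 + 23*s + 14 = (s + 1)*(s + 2)*(s + 7)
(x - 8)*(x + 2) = x^2 - 6*x - 16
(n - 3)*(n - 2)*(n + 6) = n^3 + n^2 - 24*n + 36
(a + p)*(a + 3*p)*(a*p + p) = a^3*p + 4*a^2*p^2 + a^2*p + 3*a*p^3 + 4*a*p^2 + 3*p^3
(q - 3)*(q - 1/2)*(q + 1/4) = q^3 - 13*q^2/4 + 5*q/8 + 3/8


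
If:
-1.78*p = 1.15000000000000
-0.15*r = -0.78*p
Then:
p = -0.65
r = -3.36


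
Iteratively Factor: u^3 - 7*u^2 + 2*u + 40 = (u - 4)*(u^2 - 3*u - 10) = (u - 5)*(u - 4)*(u + 2)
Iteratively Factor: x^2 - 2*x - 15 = (x - 5)*(x + 3)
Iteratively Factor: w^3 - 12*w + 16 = (w - 2)*(w^2 + 2*w - 8) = (w - 2)^2*(w + 4)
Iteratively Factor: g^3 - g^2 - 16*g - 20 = (g - 5)*(g^2 + 4*g + 4) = (g - 5)*(g + 2)*(g + 2)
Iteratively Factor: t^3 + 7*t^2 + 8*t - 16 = (t - 1)*(t^2 + 8*t + 16) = (t - 1)*(t + 4)*(t + 4)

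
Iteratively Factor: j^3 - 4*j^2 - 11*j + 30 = (j - 5)*(j^2 + j - 6) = (j - 5)*(j + 3)*(j - 2)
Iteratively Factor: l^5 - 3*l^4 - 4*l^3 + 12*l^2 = (l - 3)*(l^4 - 4*l^2) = (l - 3)*(l - 2)*(l^3 + 2*l^2) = l*(l - 3)*(l - 2)*(l^2 + 2*l) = l*(l - 3)*(l - 2)*(l + 2)*(l)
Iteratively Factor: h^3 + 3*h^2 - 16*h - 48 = (h + 4)*(h^2 - h - 12) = (h + 3)*(h + 4)*(h - 4)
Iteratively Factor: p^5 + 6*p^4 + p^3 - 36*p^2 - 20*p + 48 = (p + 4)*(p^4 + 2*p^3 - 7*p^2 - 8*p + 12) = (p - 1)*(p + 4)*(p^3 + 3*p^2 - 4*p - 12) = (p - 1)*(p + 2)*(p + 4)*(p^2 + p - 6) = (p - 1)*(p + 2)*(p + 3)*(p + 4)*(p - 2)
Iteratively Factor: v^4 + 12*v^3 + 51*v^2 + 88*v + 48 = (v + 4)*(v^3 + 8*v^2 + 19*v + 12) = (v + 3)*(v + 4)*(v^2 + 5*v + 4) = (v + 1)*(v + 3)*(v + 4)*(v + 4)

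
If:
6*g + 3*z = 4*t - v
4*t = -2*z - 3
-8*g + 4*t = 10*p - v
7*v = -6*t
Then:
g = -19*z/21 - 17/28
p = 17*z/30 + 1/4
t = -z/2 - 3/4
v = 3*z/7 + 9/14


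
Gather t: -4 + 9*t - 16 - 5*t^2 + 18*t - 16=-5*t^2 + 27*t - 36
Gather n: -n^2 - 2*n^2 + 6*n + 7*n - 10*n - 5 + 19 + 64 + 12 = -3*n^2 + 3*n + 90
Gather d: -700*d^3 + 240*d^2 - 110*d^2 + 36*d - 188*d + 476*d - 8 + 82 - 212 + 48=-700*d^3 + 130*d^2 + 324*d - 90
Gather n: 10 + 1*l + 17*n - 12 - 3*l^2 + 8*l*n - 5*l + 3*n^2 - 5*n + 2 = -3*l^2 - 4*l + 3*n^2 + n*(8*l + 12)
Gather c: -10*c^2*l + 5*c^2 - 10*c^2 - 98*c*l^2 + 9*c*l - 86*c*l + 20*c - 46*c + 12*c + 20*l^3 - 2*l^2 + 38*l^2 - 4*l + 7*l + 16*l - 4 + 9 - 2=c^2*(-10*l - 5) + c*(-98*l^2 - 77*l - 14) + 20*l^3 + 36*l^2 + 19*l + 3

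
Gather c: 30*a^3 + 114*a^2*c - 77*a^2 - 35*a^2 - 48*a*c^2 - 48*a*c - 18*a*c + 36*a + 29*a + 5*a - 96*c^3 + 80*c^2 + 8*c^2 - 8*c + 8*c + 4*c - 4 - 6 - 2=30*a^3 - 112*a^2 + 70*a - 96*c^3 + c^2*(88 - 48*a) + c*(114*a^2 - 66*a + 4) - 12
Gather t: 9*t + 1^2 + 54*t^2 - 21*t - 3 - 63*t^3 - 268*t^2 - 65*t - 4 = -63*t^3 - 214*t^2 - 77*t - 6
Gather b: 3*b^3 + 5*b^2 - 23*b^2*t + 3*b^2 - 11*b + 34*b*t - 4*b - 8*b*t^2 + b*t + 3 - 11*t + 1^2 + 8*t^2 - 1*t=3*b^3 + b^2*(8 - 23*t) + b*(-8*t^2 + 35*t - 15) + 8*t^2 - 12*t + 4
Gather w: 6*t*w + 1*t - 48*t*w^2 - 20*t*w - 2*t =-48*t*w^2 - 14*t*w - t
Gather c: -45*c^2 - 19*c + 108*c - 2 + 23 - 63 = -45*c^2 + 89*c - 42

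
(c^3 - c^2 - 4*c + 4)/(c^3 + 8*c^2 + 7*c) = (c^3 - c^2 - 4*c + 4)/(c*(c^2 + 8*c + 7))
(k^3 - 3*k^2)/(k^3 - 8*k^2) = (k - 3)/(k - 8)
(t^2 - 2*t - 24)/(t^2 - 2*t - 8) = (-t^2 + 2*t + 24)/(-t^2 + 2*t + 8)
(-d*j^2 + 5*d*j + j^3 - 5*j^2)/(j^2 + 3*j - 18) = j*(-d*j + 5*d + j^2 - 5*j)/(j^2 + 3*j - 18)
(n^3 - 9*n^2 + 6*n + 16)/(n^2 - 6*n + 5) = (n^3 - 9*n^2 + 6*n + 16)/(n^2 - 6*n + 5)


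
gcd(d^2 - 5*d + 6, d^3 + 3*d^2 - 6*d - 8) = d - 2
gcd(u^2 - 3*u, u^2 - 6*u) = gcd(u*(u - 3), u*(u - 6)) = u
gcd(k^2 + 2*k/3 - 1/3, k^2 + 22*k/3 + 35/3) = 1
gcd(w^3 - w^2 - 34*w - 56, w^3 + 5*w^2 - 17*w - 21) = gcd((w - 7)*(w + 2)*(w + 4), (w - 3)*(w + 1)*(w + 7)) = 1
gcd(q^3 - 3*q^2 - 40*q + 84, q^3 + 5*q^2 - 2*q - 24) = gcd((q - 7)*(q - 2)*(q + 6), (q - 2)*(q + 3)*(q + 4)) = q - 2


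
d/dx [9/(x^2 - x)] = 9*(1 - 2*x)/(x^2*(x - 1)^2)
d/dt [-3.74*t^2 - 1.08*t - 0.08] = -7.48*t - 1.08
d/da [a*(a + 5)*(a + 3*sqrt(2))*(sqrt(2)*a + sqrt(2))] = 4*sqrt(2)*a^3 + 18*a^2 + 18*sqrt(2)*a^2 + 10*sqrt(2)*a + 72*a + 30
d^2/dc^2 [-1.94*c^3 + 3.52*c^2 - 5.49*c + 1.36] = 7.04 - 11.64*c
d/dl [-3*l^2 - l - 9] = -6*l - 1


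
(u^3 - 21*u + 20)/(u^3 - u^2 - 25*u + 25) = (u - 4)/(u - 5)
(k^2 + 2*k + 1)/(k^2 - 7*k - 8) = (k + 1)/(k - 8)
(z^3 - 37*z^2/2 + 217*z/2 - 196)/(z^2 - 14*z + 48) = (2*z^2 - 21*z + 49)/(2*(z - 6))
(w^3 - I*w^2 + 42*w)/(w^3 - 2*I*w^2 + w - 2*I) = w*(w^2 - I*w + 42)/(w^3 - 2*I*w^2 + w - 2*I)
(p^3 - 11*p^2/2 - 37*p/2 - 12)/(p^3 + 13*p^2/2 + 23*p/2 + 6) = (p - 8)/(p + 4)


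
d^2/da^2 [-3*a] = 0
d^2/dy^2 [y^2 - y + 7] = 2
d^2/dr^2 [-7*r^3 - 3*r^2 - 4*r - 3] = -42*r - 6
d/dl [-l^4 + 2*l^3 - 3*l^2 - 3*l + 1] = -4*l^3 + 6*l^2 - 6*l - 3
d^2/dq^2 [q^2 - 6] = 2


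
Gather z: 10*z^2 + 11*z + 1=10*z^2 + 11*z + 1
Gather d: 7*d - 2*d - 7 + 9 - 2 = 5*d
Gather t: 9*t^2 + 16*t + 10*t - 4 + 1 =9*t^2 + 26*t - 3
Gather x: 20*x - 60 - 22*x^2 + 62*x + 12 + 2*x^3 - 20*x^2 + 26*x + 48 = 2*x^3 - 42*x^2 + 108*x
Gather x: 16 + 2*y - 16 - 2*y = 0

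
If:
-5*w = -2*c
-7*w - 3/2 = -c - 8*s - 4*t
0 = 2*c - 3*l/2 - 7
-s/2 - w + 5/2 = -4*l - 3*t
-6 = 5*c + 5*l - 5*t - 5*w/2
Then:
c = 13213/5642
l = -4356/2821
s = -709/14105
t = 21572/14105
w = 13213/14105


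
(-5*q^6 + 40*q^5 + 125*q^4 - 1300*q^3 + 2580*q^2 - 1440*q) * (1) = -5*q^6 + 40*q^5 + 125*q^4 - 1300*q^3 + 2580*q^2 - 1440*q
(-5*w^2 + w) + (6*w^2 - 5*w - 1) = w^2 - 4*w - 1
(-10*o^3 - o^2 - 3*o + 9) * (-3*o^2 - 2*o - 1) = 30*o^5 + 23*o^4 + 21*o^3 - 20*o^2 - 15*o - 9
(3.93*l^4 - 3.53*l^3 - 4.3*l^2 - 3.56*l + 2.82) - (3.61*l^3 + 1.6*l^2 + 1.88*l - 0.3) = 3.93*l^4 - 7.14*l^3 - 5.9*l^2 - 5.44*l + 3.12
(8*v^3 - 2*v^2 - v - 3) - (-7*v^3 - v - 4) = 15*v^3 - 2*v^2 + 1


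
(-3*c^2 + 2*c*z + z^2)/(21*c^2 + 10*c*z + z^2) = (-c + z)/(7*c + z)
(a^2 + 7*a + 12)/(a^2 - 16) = (a + 3)/(a - 4)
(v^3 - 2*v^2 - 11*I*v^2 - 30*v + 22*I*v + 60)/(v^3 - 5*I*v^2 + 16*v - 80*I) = (v^2 + v*(-2 - 6*I) + 12*I)/(v^2 + 16)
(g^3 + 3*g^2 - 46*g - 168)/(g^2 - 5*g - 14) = (g^2 + 10*g + 24)/(g + 2)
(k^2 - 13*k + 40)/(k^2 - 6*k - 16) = (k - 5)/(k + 2)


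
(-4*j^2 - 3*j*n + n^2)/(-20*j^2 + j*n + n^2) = (j + n)/(5*j + n)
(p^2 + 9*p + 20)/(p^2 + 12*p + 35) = (p + 4)/(p + 7)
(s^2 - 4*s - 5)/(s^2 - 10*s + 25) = (s + 1)/(s - 5)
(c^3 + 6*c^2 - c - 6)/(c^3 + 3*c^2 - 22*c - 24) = (c - 1)/(c - 4)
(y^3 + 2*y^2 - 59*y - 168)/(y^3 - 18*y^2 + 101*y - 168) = (y^2 + 10*y + 21)/(y^2 - 10*y + 21)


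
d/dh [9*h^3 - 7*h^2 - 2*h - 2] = 27*h^2 - 14*h - 2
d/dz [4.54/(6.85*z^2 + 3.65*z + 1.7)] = (-62.198*z - 16.571)/(6.85*z^2 + 3.65*z + 1.7)^2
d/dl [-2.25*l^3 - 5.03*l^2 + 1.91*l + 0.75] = -6.75*l^2 - 10.06*l + 1.91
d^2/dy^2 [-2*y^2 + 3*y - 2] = -4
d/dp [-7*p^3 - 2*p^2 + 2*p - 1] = -21*p^2 - 4*p + 2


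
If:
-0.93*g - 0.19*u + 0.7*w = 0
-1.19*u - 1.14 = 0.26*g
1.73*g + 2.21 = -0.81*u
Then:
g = -0.92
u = -0.76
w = -1.43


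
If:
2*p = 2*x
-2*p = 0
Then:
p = 0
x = 0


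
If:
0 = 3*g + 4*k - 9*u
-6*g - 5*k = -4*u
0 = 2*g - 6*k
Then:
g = 0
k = 0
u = 0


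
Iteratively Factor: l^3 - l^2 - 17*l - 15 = (l + 1)*(l^2 - 2*l - 15) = (l + 1)*(l + 3)*(l - 5)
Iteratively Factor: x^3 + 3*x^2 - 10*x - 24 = (x - 3)*(x^2 + 6*x + 8) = (x - 3)*(x + 4)*(x + 2)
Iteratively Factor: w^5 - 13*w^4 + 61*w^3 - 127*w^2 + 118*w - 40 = (w - 5)*(w^4 - 8*w^3 + 21*w^2 - 22*w + 8) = (w - 5)*(w - 2)*(w^3 - 6*w^2 + 9*w - 4) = (w - 5)*(w - 2)*(w - 1)*(w^2 - 5*w + 4) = (w - 5)*(w - 2)*(w - 1)^2*(w - 4)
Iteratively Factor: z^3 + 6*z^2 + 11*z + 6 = (z + 1)*(z^2 + 5*z + 6) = (z + 1)*(z + 2)*(z + 3)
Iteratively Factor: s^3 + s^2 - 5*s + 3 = (s - 1)*(s^2 + 2*s - 3) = (s - 1)^2*(s + 3)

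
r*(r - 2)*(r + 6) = r^3 + 4*r^2 - 12*r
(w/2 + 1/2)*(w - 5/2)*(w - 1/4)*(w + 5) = w^4/2 + 13*w^3/8 - 87*w^2/16 - 5*w + 25/16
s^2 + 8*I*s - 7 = (s + I)*(s + 7*I)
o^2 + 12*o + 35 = (o + 5)*(o + 7)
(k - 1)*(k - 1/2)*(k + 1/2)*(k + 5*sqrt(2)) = k^4 - k^3 + 5*sqrt(2)*k^3 - 5*sqrt(2)*k^2 - k^2/4 - 5*sqrt(2)*k/4 + k/4 + 5*sqrt(2)/4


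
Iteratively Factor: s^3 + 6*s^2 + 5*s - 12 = (s - 1)*(s^2 + 7*s + 12) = (s - 1)*(s + 4)*(s + 3)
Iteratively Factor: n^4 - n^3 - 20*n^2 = (n - 5)*(n^3 + 4*n^2) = n*(n - 5)*(n^2 + 4*n) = n^2*(n - 5)*(n + 4)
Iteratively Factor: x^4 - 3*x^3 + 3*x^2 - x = (x - 1)*(x^3 - 2*x^2 + x) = (x - 1)^2*(x^2 - x) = x*(x - 1)^2*(x - 1)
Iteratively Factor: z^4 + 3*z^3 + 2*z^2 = (z + 2)*(z^3 + z^2) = z*(z + 2)*(z^2 + z) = z*(z + 1)*(z + 2)*(z)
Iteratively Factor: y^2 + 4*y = (y)*(y + 4)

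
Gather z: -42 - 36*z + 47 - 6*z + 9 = 14 - 42*z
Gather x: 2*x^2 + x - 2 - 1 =2*x^2 + x - 3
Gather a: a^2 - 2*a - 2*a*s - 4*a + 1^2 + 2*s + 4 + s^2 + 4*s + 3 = a^2 + a*(-2*s - 6) + s^2 + 6*s + 8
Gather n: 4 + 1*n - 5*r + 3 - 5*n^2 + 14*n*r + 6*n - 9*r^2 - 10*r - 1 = -5*n^2 + n*(14*r + 7) - 9*r^2 - 15*r + 6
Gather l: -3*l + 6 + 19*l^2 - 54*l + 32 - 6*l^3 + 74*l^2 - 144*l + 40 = -6*l^3 + 93*l^2 - 201*l + 78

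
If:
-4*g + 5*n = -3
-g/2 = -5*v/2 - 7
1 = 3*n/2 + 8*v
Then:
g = 243/28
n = 222/35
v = -149/140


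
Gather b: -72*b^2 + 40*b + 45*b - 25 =-72*b^2 + 85*b - 25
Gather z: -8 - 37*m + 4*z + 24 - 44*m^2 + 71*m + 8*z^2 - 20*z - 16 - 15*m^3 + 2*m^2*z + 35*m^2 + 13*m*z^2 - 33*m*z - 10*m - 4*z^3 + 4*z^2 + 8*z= -15*m^3 - 9*m^2 + 24*m - 4*z^3 + z^2*(13*m + 12) + z*(2*m^2 - 33*m - 8)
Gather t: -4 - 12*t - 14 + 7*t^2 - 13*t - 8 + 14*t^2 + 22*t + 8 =21*t^2 - 3*t - 18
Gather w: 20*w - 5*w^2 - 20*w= -5*w^2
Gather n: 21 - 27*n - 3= 18 - 27*n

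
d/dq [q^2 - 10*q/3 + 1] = 2*q - 10/3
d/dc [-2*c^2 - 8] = -4*c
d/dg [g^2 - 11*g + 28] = 2*g - 11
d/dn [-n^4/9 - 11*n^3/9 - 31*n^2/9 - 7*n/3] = -4*n^3/9 - 11*n^2/3 - 62*n/9 - 7/3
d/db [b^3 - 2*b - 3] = 3*b^2 - 2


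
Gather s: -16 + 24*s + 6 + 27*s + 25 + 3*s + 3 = 54*s + 18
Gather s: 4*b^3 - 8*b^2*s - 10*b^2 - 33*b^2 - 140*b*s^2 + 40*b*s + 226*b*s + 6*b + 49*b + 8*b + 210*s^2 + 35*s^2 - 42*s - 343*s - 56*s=4*b^3 - 43*b^2 + 63*b + s^2*(245 - 140*b) + s*(-8*b^2 + 266*b - 441)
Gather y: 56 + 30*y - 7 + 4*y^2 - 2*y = 4*y^2 + 28*y + 49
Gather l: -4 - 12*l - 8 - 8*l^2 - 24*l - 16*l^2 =-24*l^2 - 36*l - 12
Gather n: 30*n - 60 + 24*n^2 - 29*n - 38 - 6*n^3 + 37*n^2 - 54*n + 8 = -6*n^3 + 61*n^2 - 53*n - 90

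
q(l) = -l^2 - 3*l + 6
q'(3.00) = -9.00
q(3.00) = -12.00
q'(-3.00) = 3.00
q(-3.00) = 6.00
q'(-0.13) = -2.74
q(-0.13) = 6.37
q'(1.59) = -6.18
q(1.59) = -1.30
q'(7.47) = -17.94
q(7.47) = -72.21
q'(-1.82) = 0.64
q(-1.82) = 8.15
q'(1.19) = -5.38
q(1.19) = 1.01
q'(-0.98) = -1.04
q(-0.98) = 7.98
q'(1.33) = -5.66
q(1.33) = 0.24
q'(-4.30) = 5.60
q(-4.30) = 0.41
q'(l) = -2*l - 3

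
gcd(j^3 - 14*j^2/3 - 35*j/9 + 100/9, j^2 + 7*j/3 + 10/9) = j + 5/3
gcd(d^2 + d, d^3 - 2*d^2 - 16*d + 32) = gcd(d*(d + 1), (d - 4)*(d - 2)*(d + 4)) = 1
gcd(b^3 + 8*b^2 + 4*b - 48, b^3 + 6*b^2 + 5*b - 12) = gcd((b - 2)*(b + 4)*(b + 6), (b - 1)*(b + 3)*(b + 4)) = b + 4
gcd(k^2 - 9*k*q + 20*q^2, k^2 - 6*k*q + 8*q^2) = -k + 4*q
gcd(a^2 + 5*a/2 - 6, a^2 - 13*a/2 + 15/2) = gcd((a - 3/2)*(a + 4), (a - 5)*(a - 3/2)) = a - 3/2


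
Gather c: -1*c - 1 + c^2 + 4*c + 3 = c^2 + 3*c + 2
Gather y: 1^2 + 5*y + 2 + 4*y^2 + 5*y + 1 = 4*y^2 + 10*y + 4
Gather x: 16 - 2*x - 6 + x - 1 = 9 - x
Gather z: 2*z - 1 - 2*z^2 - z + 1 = -2*z^2 + z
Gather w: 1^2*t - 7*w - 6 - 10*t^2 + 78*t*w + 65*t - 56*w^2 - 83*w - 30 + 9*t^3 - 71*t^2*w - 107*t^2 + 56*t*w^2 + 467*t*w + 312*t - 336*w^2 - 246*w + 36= 9*t^3 - 117*t^2 + 378*t + w^2*(56*t - 392) + w*(-71*t^2 + 545*t - 336)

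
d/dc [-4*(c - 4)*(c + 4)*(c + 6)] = -12*c^2 - 48*c + 64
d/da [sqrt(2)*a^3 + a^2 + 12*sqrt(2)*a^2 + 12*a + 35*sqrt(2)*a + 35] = 3*sqrt(2)*a^2 + 2*a + 24*sqrt(2)*a + 12 + 35*sqrt(2)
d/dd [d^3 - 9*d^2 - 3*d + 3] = 3*d^2 - 18*d - 3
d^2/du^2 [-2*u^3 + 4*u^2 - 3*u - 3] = 8 - 12*u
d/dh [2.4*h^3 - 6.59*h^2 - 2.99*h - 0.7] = 7.2*h^2 - 13.18*h - 2.99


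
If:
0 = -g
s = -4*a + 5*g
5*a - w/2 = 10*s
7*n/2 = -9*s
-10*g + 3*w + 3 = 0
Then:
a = -1/90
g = 0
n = -4/35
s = 2/45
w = -1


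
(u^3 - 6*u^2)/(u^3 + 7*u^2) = (u - 6)/(u + 7)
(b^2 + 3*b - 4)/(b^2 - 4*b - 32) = (b - 1)/(b - 8)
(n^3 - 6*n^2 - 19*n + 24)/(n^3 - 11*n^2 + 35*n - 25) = (n^2 - 5*n - 24)/(n^2 - 10*n + 25)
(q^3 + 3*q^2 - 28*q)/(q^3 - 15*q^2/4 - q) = 4*(q + 7)/(4*q + 1)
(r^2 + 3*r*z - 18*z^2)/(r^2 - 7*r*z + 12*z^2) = (-r - 6*z)/(-r + 4*z)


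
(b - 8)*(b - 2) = b^2 - 10*b + 16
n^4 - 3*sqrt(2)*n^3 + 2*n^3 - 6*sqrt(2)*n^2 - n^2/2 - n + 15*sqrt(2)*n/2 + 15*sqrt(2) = (n + 2)*(n - 5*sqrt(2)/2)*(n - 3*sqrt(2)/2)*(n + sqrt(2))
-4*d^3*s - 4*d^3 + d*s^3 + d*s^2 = (-2*d + s)*(2*d + s)*(d*s + d)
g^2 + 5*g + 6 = (g + 2)*(g + 3)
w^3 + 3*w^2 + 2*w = w*(w + 1)*(w + 2)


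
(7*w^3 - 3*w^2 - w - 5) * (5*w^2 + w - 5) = 35*w^5 - 8*w^4 - 43*w^3 - 11*w^2 + 25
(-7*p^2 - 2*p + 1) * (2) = -14*p^2 - 4*p + 2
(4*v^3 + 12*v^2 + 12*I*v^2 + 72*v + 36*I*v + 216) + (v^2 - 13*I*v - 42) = 4*v^3 + 13*v^2 + 12*I*v^2 + 72*v + 23*I*v + 174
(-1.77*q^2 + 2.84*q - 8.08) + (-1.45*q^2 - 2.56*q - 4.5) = -3.22*q^2 + 0.28*q - 12.58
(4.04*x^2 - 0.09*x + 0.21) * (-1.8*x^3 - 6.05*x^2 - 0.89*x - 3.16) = -7.272*x^5 - 24.28*x^4 - 3.4291*x^3 - 13.9568*x^2 + 0.0975*x - 0.6636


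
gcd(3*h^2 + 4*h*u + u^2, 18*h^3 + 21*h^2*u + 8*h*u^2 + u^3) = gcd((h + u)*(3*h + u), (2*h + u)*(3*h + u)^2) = 3*h + u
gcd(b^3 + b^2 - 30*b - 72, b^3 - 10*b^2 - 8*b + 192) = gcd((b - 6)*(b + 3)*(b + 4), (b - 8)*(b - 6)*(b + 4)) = b^2 - 2*b - 24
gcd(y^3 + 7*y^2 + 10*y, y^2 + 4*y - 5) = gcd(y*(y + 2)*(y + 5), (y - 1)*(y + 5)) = y + 5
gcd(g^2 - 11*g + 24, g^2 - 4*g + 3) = g - 3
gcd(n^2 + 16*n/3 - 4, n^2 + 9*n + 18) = n + 6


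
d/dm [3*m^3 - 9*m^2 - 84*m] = 9*m^2 - 18*m - 84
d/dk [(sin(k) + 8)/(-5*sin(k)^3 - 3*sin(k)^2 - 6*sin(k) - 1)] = (10*sin(k)^3 + 123*sin(k)^2 + 48*sin(k) + 47)*cos(k)/(5*sin(k)^3 + 3*sin(k)^2 + 6*sin(k) + 1)^2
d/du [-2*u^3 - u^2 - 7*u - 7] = -6*u^2 - 2*u - 7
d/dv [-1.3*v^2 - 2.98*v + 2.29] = -2.6*v - 2.98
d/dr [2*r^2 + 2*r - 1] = 4*r + 2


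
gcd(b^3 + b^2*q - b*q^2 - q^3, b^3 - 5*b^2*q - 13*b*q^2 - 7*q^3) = b^2 + 2*b*q + q^2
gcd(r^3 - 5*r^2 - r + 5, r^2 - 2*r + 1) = r - 1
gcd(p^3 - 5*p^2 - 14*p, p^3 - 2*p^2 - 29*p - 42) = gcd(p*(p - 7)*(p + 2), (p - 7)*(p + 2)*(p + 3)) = p^2 - 5*p - 14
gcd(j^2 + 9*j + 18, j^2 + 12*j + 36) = j + 6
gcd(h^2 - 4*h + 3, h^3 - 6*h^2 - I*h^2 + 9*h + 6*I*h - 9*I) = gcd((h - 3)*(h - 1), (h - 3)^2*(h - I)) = h - 3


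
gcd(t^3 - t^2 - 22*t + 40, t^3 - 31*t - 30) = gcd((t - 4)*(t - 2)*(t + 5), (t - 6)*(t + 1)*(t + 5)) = t + 5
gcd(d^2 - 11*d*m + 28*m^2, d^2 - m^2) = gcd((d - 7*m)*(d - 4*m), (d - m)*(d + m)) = 1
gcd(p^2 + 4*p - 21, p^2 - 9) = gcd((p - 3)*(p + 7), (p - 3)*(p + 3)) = p - 3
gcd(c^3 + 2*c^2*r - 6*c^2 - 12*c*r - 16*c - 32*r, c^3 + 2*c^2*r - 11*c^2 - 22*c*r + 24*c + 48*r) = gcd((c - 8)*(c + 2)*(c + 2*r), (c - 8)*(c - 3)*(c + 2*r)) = c^2 + 2*c*r - 8*c - 16*r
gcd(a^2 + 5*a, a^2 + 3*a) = a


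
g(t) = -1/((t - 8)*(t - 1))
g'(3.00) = -0.03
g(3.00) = 0.10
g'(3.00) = -0.03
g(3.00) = 0.10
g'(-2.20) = -0.01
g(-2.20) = -0.03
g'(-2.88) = -0.01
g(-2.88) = -0.02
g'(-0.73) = -0.05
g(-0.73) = -0.07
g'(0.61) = -0.94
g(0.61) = -0.35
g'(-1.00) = -0.03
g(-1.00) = -0.06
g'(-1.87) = -0.02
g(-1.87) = -0.04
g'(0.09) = -0.17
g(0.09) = -0.14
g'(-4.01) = -0.00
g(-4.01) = -0.02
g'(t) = 1/((t - 8)*(t - 1)^2) + 1/((t - 8)^2*(t - 1)) = (2*t - 9)/((t - 8)^2*(t - 1)^2)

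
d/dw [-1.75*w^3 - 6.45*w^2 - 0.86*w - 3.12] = -5.25*w^2 - 12.9*w - 0.86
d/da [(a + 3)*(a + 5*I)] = 2*a + 3 + 5*I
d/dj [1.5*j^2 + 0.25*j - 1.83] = 3.0*j + 0.25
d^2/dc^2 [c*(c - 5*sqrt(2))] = 2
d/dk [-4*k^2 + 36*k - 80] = 36 - 8*k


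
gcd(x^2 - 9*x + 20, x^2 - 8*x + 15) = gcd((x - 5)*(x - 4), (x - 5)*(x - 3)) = x - 5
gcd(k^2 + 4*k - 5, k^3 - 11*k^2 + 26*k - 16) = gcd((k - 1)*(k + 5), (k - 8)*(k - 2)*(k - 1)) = k - 1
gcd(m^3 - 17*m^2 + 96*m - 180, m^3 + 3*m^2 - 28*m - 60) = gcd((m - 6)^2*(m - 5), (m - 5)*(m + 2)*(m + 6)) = m - 5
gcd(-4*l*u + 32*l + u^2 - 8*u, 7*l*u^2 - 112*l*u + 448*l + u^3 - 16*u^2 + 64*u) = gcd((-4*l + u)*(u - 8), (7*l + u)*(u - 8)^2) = u - 8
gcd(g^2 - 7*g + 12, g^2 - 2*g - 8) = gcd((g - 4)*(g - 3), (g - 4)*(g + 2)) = g - 4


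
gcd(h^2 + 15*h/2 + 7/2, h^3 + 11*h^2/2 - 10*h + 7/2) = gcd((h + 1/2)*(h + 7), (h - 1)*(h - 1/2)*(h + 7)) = h + 7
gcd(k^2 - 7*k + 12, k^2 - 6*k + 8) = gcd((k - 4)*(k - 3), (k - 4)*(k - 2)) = k - 4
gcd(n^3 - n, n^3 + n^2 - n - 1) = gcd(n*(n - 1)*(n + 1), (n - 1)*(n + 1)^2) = n^2 - 1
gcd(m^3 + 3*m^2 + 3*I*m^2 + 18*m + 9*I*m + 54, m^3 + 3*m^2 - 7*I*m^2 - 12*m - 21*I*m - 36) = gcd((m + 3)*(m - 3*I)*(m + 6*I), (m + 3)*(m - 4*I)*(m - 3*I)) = m^2 + m*(3 - 3*I) - 9*I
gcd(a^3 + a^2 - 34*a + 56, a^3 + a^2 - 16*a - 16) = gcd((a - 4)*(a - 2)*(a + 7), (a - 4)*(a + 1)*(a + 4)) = a - 4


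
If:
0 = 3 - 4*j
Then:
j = 3/4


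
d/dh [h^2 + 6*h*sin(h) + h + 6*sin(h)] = 6*h*cos(h) + 2*h + 6*sqrt(2)*sin(h + pi/4) + 1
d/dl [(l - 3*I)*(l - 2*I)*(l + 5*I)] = 3*l^2 + 19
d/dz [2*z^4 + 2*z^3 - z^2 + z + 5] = 8*z^3 + 6*z^2 - 2*z + 1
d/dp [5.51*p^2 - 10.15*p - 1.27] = 11.02*p - 10.15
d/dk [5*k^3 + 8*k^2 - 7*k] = 15*k^2 + 16*k - 7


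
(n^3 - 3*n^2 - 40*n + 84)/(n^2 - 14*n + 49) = (n^2 + 4*n - 12)/(n - 7)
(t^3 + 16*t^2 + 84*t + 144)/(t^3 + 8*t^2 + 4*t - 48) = (t + 6)/(t - 2)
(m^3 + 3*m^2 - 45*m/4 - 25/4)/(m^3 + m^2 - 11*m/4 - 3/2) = (2*m^2 + 5*m - 25)/(2*m^2 + m - 6)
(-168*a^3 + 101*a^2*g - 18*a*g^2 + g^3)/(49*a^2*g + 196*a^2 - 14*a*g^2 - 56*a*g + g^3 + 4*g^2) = (-24*a^2 + 11*a*g - g^2)/(7*a*g + 28*a - g^2 - 4*g)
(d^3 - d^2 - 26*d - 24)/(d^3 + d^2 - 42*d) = (d^2 + 5*d + 4)/(d*(d + 7))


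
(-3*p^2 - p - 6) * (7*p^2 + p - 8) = -21*p^4 - 10*p^3 - 19*p^2 + 2*p + 48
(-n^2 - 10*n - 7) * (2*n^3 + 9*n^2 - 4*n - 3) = -2*n^5 - 29*n^4 - 100*n^3 - 20*n^2 + 58*n + 21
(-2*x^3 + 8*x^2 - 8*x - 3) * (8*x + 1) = -16*x^4 + 62*x^3 - 56*x^2 - 32*x - 3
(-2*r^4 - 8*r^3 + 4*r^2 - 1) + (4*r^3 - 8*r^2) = -2*r^4 - 4*r^3 - 4*r^2 - 1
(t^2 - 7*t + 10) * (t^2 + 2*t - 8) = t^4 - 5*t^3 - 12*t^2 + 76*t - 80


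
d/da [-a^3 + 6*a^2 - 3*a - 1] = -3*a^2 + 12*a - 3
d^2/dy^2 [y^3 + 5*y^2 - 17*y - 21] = 6*y + 10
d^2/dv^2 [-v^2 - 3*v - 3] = -2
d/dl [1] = 0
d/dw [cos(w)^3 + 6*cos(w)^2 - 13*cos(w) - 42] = (-3*cos(w)^2 - 12*cos(w) + 13)*sin(w)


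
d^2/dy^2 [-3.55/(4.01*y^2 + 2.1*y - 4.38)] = (114.16871*y^2 + 59.7891*y - 3.55*(8.02*y + 2.1)*(16.04*y + 4.2) - 124.70298)/(4.01*y^2 + 2.1*y - 4.38)^3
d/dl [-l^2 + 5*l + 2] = 5 - 2*l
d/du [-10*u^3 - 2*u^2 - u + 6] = -30*u^2 - 4*u - 1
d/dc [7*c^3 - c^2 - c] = 21*c^2 - 2*c - 1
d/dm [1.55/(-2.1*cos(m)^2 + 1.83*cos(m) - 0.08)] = (2.8365 - 6.51*cos(m))*sin(m)/(2.1*cos(m)^2 - 1.83*cos(m) + 0.08)^2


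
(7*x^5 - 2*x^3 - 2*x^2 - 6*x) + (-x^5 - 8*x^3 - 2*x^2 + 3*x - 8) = 6*x^5 - 10*x^3 - 4*x^2 - 3*x - 8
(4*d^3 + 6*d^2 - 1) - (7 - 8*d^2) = 4*d^3 + 14*d^2 - 8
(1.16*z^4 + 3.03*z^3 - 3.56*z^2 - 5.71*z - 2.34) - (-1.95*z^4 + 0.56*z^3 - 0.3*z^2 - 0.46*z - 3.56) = 3.11*z^4 + 2.47*z^3 - 3.26*z^2 - 5.25*z + 1.22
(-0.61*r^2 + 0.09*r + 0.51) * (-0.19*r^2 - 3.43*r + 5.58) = 0.1159*r^4 + 2.0752*r^3 - 3.8094*r^2 - 1.2471*r + 2.8458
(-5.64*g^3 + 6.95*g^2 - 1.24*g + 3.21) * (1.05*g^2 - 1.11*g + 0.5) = -5.922*g^5 + 13.5579*g^4 - 11.8365*g^3 + 8.2219*g^2 - 4.1831*g + 1.605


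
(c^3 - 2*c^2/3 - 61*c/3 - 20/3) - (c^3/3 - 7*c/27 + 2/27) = 2*c^3/3 - 2*c^2/3 - 542*c/27 - 182/27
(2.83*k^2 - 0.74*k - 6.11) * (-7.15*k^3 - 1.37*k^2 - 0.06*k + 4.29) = -20.2345*k^5 + 1.4139*k^4 + 44.5305*k^3 + 20.5558*k^2 - 2.808*k - 26.2119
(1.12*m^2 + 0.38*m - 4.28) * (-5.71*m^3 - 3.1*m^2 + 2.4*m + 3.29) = -6.3952*m^5 - 5.6418*m^4 + 25.9488*m^3 + 17.8648*m^2 - 9.0218*m - 14.0812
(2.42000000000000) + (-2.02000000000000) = 0.400000000000000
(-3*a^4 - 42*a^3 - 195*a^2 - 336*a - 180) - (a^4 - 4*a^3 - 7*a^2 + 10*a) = -4*a^4 - 38*a^3 - 188*a^2 - 346*a - 180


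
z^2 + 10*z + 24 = (z + 4)*(z + 6)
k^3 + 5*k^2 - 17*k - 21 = (k - 3)*(k + 1)*(k + 7)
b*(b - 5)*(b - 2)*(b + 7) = b^4 - 39*b^2 + 70*b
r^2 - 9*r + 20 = (r - 5)*(r - 4)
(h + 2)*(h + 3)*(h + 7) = h^3 + 12*h^2 + 41*h + 42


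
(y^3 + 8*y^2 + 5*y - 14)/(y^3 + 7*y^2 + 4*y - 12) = (y + 7)/(y + 6)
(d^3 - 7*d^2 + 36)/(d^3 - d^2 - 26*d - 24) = (d^2 - d - 6)/(d^2 + 5*d + 4)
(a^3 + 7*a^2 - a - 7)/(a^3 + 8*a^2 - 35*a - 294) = (a^2 - 1)/(a^2 + a - 42)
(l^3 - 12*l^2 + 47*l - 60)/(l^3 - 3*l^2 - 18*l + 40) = (l^2 - 7*l + 12)/(l^2 + 2*l - 8)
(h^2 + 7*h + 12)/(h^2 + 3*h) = (h + 4)/h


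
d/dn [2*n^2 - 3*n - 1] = 4*n - 3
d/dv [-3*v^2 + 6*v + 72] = 6 - 6*v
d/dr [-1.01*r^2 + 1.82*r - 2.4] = 1.82 - 2.02*r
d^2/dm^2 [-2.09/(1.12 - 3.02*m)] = 38.123272/(3.02*m - 1.12)^3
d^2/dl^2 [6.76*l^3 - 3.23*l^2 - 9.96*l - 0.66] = 40.56*l - 6.46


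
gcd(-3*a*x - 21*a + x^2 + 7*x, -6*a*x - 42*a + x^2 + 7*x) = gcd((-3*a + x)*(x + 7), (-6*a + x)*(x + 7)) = x + 7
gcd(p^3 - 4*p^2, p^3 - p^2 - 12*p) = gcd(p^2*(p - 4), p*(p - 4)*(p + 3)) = p^2 - 4*p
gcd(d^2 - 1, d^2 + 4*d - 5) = d - 1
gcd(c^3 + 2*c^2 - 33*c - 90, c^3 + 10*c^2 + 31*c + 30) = c^2 + 8*c + 15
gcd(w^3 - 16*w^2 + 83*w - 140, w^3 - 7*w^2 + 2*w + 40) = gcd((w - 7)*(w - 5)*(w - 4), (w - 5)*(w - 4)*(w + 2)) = w^2 - 9*w + 20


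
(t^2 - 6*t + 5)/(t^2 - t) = (t - 5)/t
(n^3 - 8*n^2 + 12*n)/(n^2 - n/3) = 3*(n^2 - 8*n + 12)/(3*n - 1)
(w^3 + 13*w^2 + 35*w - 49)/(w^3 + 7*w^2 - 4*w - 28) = (w^2 + 6*w - 7)/(w^2 - 4)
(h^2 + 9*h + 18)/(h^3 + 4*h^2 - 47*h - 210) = (h + 3)/(h^2 - 2*h - 35)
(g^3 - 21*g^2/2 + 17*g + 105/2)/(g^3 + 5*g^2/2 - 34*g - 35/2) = (2*g^2 - 11*g - 21)/(2*g^2 + 15*g + 7)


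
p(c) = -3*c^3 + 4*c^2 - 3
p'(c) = -9*c^2 + 8*c = c*(8 - 9*c)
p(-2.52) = 70.41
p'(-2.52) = -77.31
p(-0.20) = -2.82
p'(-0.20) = -1.96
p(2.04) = -11.82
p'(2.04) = -21.13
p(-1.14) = 6.64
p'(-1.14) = -20.82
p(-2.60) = 76.77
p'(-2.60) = -81.64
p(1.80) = -7.54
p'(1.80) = -14.76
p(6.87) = -786.94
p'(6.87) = -369.81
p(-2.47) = 66.61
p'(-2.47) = -74.67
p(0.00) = -3.00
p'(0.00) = 0.00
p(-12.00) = 5757.00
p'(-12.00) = -1392.00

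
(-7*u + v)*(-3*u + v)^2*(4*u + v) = -252*u^4 + 141*u^3*v - u^2*v^2 - 9*u*v^3 + v^4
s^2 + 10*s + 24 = (s + 4)*(s + 6)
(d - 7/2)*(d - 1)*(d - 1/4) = d^3 - 19*d^2/4 + 37*d/8 - 7/8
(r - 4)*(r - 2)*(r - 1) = r^3 - 7*r^2 + 14*r - 8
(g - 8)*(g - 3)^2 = g^3 - 14*g^2 + 57*g - 72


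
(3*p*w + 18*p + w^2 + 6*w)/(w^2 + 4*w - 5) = (3*p*w + 18*p + w^2 + 6*w)/(w^2 + 4*w - 5)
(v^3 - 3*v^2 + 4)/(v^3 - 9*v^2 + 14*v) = (v^2 - v - 2)/(v*(v - 7))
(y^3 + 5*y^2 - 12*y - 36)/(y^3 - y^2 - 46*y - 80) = (y^2 + 3*y - 18)/(y^2 - 3*y - 40)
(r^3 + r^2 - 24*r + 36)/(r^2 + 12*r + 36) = (r^2 - 5*r + 6)/(r + 6)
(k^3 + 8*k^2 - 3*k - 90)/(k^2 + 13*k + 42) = (k^2 + 2*k - 15)/(k + 7)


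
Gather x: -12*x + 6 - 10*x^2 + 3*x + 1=-10*x^2 - 9*x + 7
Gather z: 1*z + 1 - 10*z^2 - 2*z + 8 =-10*z^2 - z + 9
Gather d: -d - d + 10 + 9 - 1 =18 - 2*d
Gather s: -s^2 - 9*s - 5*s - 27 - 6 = -s^2 - 14*s - 33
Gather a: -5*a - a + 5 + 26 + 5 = 36 - 6*a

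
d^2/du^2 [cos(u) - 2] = -cos(u)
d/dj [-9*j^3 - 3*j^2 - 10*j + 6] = -27*j^2 - 6*j - 10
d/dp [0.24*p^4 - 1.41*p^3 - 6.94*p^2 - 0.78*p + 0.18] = 0.96*p^3 - 4.23*p^2 - 13.88*p - 0.78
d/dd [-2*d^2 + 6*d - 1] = 6 - 4*d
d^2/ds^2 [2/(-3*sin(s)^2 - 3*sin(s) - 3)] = 2*(4*sin(s)^3 + 3*sin(s)^2 - 9*sin(s) - 7)*sin(s)/(3*(sin(s)^2 + sin(s) + 1)^3)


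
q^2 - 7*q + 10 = (q - 5)*(q - 2)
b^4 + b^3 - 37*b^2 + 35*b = b*(b - 5)*(b - 1)*(b + 7)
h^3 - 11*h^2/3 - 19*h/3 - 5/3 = (h - 5)*(h + 1/3)*(h + 1)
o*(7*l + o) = 7*l*o + o^2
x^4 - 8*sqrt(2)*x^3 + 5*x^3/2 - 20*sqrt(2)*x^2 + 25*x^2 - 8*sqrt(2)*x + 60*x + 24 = (x + 1/2)*(x + 2)*(x - 6*sqrt(2))*(x - 2*sqrt(2))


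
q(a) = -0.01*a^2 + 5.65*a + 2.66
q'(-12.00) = 5.89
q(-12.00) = -66.58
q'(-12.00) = 5.89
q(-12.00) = -66.58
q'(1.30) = 5.62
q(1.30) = 9.99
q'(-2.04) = 5.69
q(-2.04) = -8.91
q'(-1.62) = 5.68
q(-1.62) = -6.52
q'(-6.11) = 5.77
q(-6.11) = -32.23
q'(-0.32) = 5.66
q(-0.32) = 0.85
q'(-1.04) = 5.67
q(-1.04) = -3.23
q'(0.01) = 5.65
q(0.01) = 2.72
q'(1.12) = 5.63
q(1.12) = 8.98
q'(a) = 5.65 - 0.02*a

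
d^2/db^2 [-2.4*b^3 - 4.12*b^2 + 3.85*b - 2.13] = -14.4*b - 8.24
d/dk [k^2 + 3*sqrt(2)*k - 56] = 2*k + 3*sqrt(2)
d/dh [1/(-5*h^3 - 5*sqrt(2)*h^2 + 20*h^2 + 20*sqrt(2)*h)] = (3*h^2 - 8*h + 2*sqrt(2)*h - 4*sqrt(2))/(5*h^2*(h^2 - 4*h + sqrt(2)*h - 4*sqrt(2))^2)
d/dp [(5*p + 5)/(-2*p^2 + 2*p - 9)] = 5*(2*p^2 + 4*p - 11)/(4*p^4 - 8*p^3 + 40*p^2 - 36*p + 81)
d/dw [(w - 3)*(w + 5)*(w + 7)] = 3*w^2 + 18*w - 1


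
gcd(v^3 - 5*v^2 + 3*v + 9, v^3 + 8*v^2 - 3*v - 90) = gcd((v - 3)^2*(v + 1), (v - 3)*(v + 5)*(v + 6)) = v - 3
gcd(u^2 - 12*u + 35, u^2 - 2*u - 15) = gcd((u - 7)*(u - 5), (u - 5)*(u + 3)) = u - 5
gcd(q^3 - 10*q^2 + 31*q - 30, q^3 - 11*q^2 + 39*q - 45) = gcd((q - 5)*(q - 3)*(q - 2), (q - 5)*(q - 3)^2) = q^2 - 8*q + 15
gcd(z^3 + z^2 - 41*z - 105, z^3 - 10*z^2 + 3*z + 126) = z^2 - 4*z - 21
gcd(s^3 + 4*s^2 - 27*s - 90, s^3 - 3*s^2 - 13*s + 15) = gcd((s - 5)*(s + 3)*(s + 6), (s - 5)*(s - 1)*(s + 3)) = s^2 - 2*s - 15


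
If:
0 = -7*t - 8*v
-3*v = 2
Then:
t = 16/21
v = -2/3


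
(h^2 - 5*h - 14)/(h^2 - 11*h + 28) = (h + 2)/(h - 4)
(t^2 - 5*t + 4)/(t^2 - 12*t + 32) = (t - 1)/(t - 8)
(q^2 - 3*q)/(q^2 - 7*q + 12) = q/(q - 4)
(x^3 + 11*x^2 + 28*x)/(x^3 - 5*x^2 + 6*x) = (x^2 + 11*x + 28)/(x^2 - 5*x + 6)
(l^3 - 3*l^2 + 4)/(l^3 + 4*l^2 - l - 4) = (l^2 - 4*l + 4)/(l^2 + 3*l - 4)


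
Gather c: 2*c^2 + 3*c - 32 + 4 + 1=2*c^2 + 3*c - 27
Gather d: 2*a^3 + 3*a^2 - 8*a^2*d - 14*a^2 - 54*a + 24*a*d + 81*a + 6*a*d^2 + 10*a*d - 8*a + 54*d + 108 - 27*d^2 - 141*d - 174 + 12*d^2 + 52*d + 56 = 2*a^3 - 11*a^2 + 19*a + d^2*(6*a - 15) + d*(-8*a^2 + 34*a - 35) - 10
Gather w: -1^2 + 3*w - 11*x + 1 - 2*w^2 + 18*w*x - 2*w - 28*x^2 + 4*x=-2*w^2 + w*(18*x + 1) - 28*x^2 - 7*x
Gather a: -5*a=-5*a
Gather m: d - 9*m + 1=d - 9*m + 1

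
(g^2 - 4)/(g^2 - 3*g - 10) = (g - 2)/(g - 5)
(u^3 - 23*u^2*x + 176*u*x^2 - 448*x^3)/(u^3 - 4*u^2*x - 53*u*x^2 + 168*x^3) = (-u^2 + 15*u*x - 56*x^2)/(-u^2 - 4*u*x + 21*x^2)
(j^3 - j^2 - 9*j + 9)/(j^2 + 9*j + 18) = (j^2 - 4*j + 3)/(j + 6)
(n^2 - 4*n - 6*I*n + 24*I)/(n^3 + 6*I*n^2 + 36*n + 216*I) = (n - 4)/(n^2 + 12*I*n - 36)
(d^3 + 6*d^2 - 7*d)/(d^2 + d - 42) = d*(d - 1)/(d - 6)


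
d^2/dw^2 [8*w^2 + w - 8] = 16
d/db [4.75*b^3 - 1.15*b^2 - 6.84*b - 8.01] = 14.25*b^2 - 2.3*b - 6.84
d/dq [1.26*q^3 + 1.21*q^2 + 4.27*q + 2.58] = 3.78*q^2 + 2.42*q + 4.27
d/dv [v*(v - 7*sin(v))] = -7*v*cos(v) + 2*v - 7*sin(v)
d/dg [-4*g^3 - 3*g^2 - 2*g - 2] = -12*g^2 - 6*g - 2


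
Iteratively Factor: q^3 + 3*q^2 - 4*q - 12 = (q - 2)*(q^2 + 5*q + 6) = (q - 2)*(q + 3)*(q + 2)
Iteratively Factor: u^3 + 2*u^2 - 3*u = (u + 3)*(u^2 - u) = u*(u + 3)*(u - 1)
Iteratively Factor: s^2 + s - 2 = (s - 1)*(s + 2)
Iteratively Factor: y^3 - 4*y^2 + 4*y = (y)*(y^2 - 4*y + 4) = y*(y - 2)*(y - 2)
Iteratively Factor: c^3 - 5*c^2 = (c)*(c^2 - 5*c) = c*(c - 5)*(c)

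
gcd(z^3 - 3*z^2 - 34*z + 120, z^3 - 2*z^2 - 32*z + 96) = z^2 + 2*z - 24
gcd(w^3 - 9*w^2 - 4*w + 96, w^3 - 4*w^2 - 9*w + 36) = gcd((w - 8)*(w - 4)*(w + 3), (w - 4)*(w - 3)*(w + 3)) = w^2 - w - 12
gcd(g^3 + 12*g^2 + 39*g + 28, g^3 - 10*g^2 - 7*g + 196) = g + 4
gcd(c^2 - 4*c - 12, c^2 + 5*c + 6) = c + 2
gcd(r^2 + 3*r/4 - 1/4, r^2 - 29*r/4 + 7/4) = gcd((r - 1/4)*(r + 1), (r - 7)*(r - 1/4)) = r - 1/4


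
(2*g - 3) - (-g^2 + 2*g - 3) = g^2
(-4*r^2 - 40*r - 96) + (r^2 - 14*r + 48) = -3*r^2 - 54*r - 48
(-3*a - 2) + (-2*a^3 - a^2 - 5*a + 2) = -2*a^3 - a^2 - 8*a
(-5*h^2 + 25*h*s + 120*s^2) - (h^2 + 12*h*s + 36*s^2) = -6*h^2 + 13*h*s + 84*s^2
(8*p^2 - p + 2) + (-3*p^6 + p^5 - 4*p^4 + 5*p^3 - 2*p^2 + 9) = -3*p^6 + p^5 - 4*p^4 + 5*p^3 + 6*p^2 - p + 11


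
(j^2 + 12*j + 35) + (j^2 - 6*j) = 2*j^2 + 6*j + 35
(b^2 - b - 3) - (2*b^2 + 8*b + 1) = -b^2 - 9*b - 4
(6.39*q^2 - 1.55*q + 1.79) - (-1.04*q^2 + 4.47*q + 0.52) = 7.43*q^2 - 6.02*q + 1.27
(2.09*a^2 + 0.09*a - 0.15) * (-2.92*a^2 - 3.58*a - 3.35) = -6.1028*a^4 - 7.745*a^3 - 6.8857*a^2 + 0.2355*a + 0.5025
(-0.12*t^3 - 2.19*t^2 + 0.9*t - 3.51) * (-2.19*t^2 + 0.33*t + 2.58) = 0.2628*t^5 + 4.7565*t^4 - 3.0033*t^3 + 2.3337*t^2 + 1.1637*t - 9.0558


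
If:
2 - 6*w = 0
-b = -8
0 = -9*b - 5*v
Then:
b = 8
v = -72/5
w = 1/3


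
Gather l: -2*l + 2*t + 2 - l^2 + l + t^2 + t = -l^2 - l + t^2 + 3*t + 2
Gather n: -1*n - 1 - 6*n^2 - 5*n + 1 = -6*n^2 - 6*n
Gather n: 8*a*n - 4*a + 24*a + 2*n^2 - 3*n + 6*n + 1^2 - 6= 20*a + 2*n^2 + n*(8*a + 3) - 5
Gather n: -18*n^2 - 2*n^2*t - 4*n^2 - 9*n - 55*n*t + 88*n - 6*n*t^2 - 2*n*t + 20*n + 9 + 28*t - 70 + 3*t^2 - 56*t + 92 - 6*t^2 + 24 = n^2*(-2*t - 22) + n*(-6*t^2 - 57*t + 99) - 3*t^2 - 28*t + 55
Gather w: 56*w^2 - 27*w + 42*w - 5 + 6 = 56*w^2 + 15*w + 1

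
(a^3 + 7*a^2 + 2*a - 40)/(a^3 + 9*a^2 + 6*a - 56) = (a + 5)/(a + 7)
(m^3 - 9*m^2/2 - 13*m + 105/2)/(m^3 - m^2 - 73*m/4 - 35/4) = 2*(m - 3)/(2*m + 1)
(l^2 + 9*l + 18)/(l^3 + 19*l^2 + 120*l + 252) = (l + 3)/(l^2 + 13*l + 42)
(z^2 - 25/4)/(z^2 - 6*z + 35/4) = (2*z + 5)/(2*z - 7)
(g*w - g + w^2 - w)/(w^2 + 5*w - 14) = (g*w - g + w^2 - w)/(w^2 + 5*w - 14)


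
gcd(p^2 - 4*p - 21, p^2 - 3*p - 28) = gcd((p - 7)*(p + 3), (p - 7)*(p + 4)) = p - 7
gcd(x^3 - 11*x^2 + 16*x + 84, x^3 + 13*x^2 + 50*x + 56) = x + 2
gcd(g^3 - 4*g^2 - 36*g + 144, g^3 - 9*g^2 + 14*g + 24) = g^2 - 10*g + 24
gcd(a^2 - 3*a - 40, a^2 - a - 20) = 1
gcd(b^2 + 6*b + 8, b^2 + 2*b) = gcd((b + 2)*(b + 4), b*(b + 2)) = b + 2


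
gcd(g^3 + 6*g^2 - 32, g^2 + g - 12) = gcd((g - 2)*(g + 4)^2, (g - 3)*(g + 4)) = g + 4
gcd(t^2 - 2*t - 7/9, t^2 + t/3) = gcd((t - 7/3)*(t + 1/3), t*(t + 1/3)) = t + 1/3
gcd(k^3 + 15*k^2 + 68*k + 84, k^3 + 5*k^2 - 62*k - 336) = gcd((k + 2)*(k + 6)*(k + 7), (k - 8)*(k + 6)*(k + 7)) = k^2 + 13*k + 42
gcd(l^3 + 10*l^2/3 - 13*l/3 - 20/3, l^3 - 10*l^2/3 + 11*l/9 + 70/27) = l - 5/3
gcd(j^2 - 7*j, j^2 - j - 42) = j - 7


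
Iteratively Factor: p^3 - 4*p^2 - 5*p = (p)*(p^2 - 4*p - 5) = p*(p + 1)*(p - 5)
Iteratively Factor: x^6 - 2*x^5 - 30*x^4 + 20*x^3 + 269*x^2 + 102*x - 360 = (x - 1)*(x^5 - x^4 - 31*x^3 - 11*x^2 + 258*x + 360) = (x - 1)*(x + 3)*(x^4 - 4*x^3 - 19*x^2 + 46*x + 120) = (x - 4)*(x - 1)*(x + 3)*(x^3 - 19*x - 30) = (x - 5)*(x - 4)*(x - 1)*(x + 3)*(x^2 + 5*x + 6) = (x - 5)*(x - 4)*(x - 1)*(x + 2)*(x + 3)*(x + 3)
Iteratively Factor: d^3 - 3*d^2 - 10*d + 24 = (d - 2)*(d^2 - d - 12) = (d - 2)*(d + 3)*(d - 4)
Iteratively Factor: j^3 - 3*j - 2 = (j - 2)*(j^2 + 2*j + 1) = (j - 2)*(j + 1)*(j + 1)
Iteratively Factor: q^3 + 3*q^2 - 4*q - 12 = (q + 2)*(q^2 + q - 6) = (q - 2)*(q + 2)*(q + 3)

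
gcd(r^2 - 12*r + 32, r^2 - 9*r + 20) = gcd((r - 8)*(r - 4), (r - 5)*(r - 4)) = r - 4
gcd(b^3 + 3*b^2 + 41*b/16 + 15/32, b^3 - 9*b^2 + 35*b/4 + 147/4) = b + 3/2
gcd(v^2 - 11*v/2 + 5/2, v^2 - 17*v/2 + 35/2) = v - 5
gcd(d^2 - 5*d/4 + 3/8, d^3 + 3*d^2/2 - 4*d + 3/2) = d - 1/2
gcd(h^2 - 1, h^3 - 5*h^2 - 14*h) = 1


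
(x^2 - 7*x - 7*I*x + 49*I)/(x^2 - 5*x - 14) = (x - 7*I)/(x + 2)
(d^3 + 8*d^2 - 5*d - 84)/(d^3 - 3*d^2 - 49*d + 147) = (d + 4)/(d - 7)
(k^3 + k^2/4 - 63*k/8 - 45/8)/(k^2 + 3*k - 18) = (8*k^2 + 26*k + 15)/(8*(k + 6))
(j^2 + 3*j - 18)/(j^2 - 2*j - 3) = (j + 6)/(j + 1)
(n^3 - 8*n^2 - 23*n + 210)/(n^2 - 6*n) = n - 2 - 35/n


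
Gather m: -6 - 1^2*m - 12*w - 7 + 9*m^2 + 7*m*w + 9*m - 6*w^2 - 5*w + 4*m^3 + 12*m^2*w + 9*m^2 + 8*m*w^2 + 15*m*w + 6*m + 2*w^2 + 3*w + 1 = 4*m^3 + m^2*(12*w + 18) + m*(8*w^2 + 22*w + 14) - 4*w^2 - 14*w - 12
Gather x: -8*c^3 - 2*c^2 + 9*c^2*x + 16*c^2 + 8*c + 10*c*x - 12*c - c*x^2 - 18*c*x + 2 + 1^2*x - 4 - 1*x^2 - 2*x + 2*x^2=-8*c^3 + 14*c^2 - 4*c + x^2*(1 - c) + x*(9*c^2 - 8*c - 1) - 2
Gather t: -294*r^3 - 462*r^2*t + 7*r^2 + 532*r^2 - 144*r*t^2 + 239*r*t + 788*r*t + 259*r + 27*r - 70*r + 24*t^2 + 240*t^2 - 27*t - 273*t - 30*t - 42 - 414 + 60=-294*r^3 + 539*r^2 + 216*r + t^2*(264 - 144*r) + t*(-462*r^2 + 1027*r - 330) - 396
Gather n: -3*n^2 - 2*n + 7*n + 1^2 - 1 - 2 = -3*n^2 + 5*n - 2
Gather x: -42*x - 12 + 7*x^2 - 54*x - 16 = 7*x^2 - 96*x - 28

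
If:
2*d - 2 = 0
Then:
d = 1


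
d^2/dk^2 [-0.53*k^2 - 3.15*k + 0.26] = -1.06000000000000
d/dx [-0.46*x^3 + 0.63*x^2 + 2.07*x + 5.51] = -1.38*x^2 + 1.26*x + 2.07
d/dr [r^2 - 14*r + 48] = 2*r - 14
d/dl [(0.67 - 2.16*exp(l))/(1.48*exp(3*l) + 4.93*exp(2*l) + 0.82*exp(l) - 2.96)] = (6.3936*exp(3*l) + 7.674*exp(2*l) - 6.6062*exp(l) + 5.8442)*exp(l)/(2.1904*exp(6*l) + 14.5928*exp(5*l) + 26.7321*exp(4*l) - 0.676400000000001*exp(3*l) - 28.5132*exp(2*l) - 4.8544*exp(l) + 8.7616)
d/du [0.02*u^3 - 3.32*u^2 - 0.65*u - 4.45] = 0.06*u^2 - 6.64*u - 0.65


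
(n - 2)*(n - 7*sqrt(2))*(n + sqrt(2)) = n^3 - 6*sqrt(2)*n^2 - 2*n^2 - 14*n + 12*sqrt(2)*n + 28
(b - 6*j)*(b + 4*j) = b^2 - 2*b*j - 24*j^2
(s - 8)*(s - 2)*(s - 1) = s^3 - 11*s^2 + 26*s - 16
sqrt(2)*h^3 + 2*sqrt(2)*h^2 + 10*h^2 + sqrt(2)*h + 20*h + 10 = (h + 1)*(h + 5*sqrt(2))*(sqrt(2)*h + sqrt(2))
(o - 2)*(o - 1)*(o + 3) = o^3 - 7*o + 6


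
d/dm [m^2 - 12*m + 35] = 2*m - 12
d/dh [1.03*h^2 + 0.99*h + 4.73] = 2.06*h + 0.99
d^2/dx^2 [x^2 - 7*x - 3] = 2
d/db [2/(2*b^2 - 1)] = -8*b/(2*b^2 - 1)^2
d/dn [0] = 0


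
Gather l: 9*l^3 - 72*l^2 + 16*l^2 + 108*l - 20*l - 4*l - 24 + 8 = 9*l^3 - 56*l^2 + 84*l - 16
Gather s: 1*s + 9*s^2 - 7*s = 9*s^2 - 6*s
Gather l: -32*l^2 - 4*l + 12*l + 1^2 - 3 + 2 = -32*l^2 + 8*l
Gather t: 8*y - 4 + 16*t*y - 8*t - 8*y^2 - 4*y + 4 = t*(16*y - 8) - 8*y^2 + 4*y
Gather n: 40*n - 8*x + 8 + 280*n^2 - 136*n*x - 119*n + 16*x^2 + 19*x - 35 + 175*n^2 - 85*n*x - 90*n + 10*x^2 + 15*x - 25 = 455*n^2 + n*(-221*x - 169) + 26*x^2 + 26*x - 52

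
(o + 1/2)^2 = o^2 + o + 1/4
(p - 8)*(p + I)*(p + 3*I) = p^3 - 8*p^2 + 4*I*p^2 - 3*p - 32*I*p + 24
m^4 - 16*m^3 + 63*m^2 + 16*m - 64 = (m - 8)^2*(m - 1)*(m + 1)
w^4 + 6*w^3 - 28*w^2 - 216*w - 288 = (w - 6)*(w + 2)*(w + 4)*(w + 6)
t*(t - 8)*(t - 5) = t^3 - 13*t^2 + 40*t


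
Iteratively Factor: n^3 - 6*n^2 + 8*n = (n)*(n^2 - 6*n + 8) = n*(n - 2)*(n - 4)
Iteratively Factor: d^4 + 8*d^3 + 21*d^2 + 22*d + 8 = (d + 2)*(d^3 + 6*d^2 + 9*d + 4) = (d + 1)*(d + 2)*(d^2 + 5*d + 4) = (d + 1)*(d + 2)*(d + 4)*(d + 1)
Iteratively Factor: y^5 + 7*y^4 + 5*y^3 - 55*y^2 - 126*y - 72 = (y + 4)*(y^4 + 3*y^3 - 7*y^2 - 27*y - 18) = (y + 1)*(y + 4)*(y^3 + 2*y^2 - 9*y - 18) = (y + 1)*(y + 2)*(y + 4)*(y^2 - 9) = (y - 3)*(y + 1)*(y + 2)*(y + 4)*(y + 3)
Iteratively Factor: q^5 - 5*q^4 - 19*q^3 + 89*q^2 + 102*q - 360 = (q - 5)*(q^4 - 19*q^2 - 6*q + 72) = (q - 5)*(q + 3)*(q^3 - 3*q^2 - 10*q + 24) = (q - 5)*(q + 3)^2*(q^2 - 6*q + 8) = (q - 5)*(q - 4)*(q + 3)^2*(q - 2)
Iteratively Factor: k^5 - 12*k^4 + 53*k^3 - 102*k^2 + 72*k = (k - 3)*(k^4 - 9*k^3 + 26*k^2 - 24*k) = (k - 3)^2*(k^3 - 6*k^2 + 8*k) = (k - 4)*(k - 3)^2*(k^2 - 2*k) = k*(k - 4)*(k - 3)^2*(k - 2)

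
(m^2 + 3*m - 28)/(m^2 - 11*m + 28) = (m + 7)/(m - 7)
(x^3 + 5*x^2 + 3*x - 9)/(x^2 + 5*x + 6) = (x^2 + 2*x - 3)/(x + 2)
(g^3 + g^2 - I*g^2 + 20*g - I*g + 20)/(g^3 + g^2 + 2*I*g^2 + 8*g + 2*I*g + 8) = (g - 5*I)/(g - 2*I)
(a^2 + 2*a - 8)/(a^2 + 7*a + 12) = (a - 2)/(a + 3)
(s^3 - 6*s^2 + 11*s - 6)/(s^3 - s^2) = 1 - 5/s + 6/s^2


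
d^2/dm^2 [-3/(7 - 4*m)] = 96/(4*m - 7)^3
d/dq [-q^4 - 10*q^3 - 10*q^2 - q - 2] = -4*q^3 - 30*q^2 - 20*q - 1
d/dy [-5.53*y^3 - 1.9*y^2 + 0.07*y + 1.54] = -16.59*y^2 - 3.8*y + 0.07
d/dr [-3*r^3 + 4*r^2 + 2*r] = -9*r^2 + 8*r + 2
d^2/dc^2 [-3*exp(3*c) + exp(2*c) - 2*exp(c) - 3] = (-27*exp(2*c) + 4*exp(c) - 2)*exp(c)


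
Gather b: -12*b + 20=20 - 12*b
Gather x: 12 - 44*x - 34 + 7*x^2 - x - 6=7*x^2 - 45*x - 28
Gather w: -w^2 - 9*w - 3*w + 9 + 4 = -w^2 - 12*w + 13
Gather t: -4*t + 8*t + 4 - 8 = 4*t - 4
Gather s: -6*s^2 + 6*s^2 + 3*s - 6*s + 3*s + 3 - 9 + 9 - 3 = 0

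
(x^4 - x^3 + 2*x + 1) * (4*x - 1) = 4*x^5 - 5*x^4 + x^3 + 8*x^2 + 2*x - 1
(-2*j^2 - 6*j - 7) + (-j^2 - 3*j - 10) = -3*j^2 - 9*j - 17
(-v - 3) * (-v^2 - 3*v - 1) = v^3 + 6*v^2 + 10*v + 3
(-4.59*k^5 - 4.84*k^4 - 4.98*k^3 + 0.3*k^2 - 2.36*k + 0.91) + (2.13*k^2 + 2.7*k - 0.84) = -4.59*k^5 - 4.84*k^4 - 4.98*k^3 + 2.43*k^2 + 0.34*k + 0.0700000000000001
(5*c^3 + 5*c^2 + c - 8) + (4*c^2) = 5*c^3 + 9*c^2 + c - 8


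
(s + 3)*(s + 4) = s^2 + 7*s + 12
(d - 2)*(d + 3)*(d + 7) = d^3 + 8*d^2 + d - 42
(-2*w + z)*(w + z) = -2*w^2 - w*z + z^2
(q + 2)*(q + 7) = q^2 + 9*q + 14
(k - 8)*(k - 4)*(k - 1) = k^3 - 13*k^2 + 44*k - 32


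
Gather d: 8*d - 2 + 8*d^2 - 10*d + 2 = 8*d^2 - 2*d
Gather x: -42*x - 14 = -42*x - 14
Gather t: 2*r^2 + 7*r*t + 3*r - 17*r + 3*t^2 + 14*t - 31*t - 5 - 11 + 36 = 2*r^2 - 14*r + 3*t^2 + t*(7*r - 17) + 20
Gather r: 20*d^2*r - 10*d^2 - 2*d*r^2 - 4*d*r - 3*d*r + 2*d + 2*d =-10*d^2 - 2*d*r^2 + 4*d + r*(20*d^2 - 7*d)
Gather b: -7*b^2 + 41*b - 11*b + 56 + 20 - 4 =-7*b^2 + 30*b + 72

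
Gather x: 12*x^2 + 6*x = 12*x^2 + 6*x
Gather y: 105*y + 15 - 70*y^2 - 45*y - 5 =-70*y^2 + 60*y + 10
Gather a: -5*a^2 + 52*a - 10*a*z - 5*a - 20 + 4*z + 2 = -5*a^2 + a*(47 - 10*z) + 4*z - 18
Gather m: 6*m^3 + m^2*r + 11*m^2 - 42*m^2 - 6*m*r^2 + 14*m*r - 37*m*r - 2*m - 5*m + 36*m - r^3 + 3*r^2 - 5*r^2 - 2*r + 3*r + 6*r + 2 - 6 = 6*m^3 + m^2*(r - 31) + m*(-6*r^2 - 23*r + 29) - r^3 - 2*r^2 + 7*r - 4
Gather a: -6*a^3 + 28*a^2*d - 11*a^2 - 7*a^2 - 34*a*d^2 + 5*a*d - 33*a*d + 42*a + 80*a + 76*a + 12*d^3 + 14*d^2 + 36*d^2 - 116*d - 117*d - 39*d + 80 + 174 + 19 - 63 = -6*a^3 + a^2*(28*d - 18) + a*(-34*d^2 - 28*d + 198) + 12*d^3 + 50*d^2 - 272*d + 210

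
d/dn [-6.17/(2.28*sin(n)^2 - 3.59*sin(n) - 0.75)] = (28.1352*sin(n) - 22.1503)*cos(n)/(-2.28*sin(n)^2 + 3.59*sin(n) + 0.75)^2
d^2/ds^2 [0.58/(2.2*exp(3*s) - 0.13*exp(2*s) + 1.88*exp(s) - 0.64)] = ((-11.484*exp(2*s) + 0.3016*exp(s) - 1.0904)*(2.2*exp(3*s) - 0.13*exp(2*s) + 1.88*exp(s) - 0.64) + 0.58*(6.6*exp(2*s) - 0.26*exp(s) + 1.88)*(13.2*exp(2*s) - 0.52*exp(s) + 3.76)*exp(s))*exp(s)/(2.2*exp(3*s) - 0.13*exp(2*s) + 1.88*exp(s) - 0.64)^3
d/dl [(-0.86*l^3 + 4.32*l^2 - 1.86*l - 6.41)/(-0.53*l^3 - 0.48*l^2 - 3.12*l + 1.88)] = (2.22044604925031e-16*l^5 + 2.7024*l^4 + 3.3948*l^3 - 29.4135*l^2 + 10.0896*l - 23.496)/(0.2809*l^6 + 0.5088*l^5 + 3.5376*l^4 + 1.0024*l^3 + 7.9296*l^2 - 11.7312*l + 3.5344)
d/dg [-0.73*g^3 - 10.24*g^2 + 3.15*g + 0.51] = -2.19*g^2 - 20.48*g + 3.15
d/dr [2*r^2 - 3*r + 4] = 4*r - 3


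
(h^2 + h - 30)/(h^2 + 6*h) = (h - 5)/h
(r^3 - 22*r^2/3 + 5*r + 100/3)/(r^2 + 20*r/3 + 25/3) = (r^2 - 9*r + 20)/(r + 5)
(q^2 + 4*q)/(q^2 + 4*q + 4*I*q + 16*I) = q/(q + 4*I)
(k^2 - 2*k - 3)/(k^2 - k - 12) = (-k^2 + 2*k + 3)/(-k^2 + k + 12)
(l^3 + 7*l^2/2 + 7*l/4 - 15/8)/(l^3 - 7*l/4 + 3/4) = (l + 5/2)/(l - 1)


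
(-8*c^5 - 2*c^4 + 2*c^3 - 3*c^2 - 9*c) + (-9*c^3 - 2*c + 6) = -8*c^5 - 2*c^4 - 7*c^3 - 3*c^2 - 11*c + 6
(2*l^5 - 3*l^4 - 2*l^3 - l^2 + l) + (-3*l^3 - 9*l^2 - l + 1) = 2*l^5 - 3*l^4 - 5*l^3 - 10*l^2 + 1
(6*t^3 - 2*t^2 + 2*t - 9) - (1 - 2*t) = 6*t^3 - 2*t^2 + 4*t - 10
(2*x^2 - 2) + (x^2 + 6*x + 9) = 3*x^2 + 6*x + 7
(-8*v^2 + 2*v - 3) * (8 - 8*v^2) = 64*v^4 - 16*v^3 - 40*v^2 + 16*v - 24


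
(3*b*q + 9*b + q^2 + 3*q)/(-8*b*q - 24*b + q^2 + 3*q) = (3*b + q)/(-8*b + q)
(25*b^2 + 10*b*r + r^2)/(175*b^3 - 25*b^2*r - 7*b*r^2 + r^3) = (5*b + r)/(35*b^2 - 12*b*r + r^2)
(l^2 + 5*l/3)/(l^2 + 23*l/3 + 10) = l/(l + 6)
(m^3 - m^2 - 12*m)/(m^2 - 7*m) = (m^2 - m - 12)/(m - 7)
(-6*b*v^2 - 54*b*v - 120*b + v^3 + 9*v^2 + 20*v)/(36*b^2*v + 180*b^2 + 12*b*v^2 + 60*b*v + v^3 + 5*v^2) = (-6*b*v - 24*b + v^2 + 4*v)/(36*b^2 + 12*b*v + v^2)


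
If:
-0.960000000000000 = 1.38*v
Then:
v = -0.70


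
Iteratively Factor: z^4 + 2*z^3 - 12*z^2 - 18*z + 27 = (z + 3)*(z^3 - z^2 - 9*z + 9) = (z - 1)*(z + 3)*(z^2 - 9) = (z - 1)*(z + 3)^2*(z - 3)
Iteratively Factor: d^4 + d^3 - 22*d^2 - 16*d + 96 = (d - 2)*(d^3 + 3*d^2 - 16*d - 48) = (d - 4)*(d - 2)*(d^2 + 7*d + 12) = (d - 4)*(d - 2)*(d + 3)*(d + 4)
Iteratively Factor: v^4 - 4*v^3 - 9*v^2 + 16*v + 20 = (v - 5)*(v^3 + v^2 - 4*v - 4) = (v - 5)*(v + 2)*(v^2 - v - 2) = (v - 5)*(v + 1)*(v + 2)*(v - 2)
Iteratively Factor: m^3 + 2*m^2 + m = (m)*(m^2 + 2*m + 1) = m*(m + 1)*(m + 1)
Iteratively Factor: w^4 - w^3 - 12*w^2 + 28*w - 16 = (w - 2)*(w^3 + w^2 - 10*w + 8) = (w - 2)^2*(w^2 + 3*w - 4) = (w - 2)^2*(w - 1)*(w + 4)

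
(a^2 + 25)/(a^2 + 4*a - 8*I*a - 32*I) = (a^2 + 25)/(a^2 + a*(4 - 8*I) - 32*I)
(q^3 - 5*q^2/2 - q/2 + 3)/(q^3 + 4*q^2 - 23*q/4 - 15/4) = 2*(q^2 - q - 2)/(2*q^2 + 11*q + 5)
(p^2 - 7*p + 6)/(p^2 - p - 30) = (p - 1)/(p + 5)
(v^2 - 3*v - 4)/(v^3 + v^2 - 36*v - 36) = (v - 4)/(v^2 - 36)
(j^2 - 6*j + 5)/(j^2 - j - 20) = (j - 1)/(j + 4)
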